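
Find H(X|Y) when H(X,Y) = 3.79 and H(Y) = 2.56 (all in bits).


H(X|Y) = H(X,Y) - H(Y) = 3.79 - 2.56 = 1.23

1.23 bits


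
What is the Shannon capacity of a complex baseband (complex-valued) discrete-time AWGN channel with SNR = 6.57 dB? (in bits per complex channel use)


SNR_linear = 10^(6.57/10) = 4.5394; C = log2(1 + SNR_linear) = log2(1 + 4.5394) = 2.4697

2.4697 bits/channel use


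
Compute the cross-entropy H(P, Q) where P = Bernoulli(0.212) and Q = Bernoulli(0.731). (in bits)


H(P,Q) = -p*log2(q) - (1-p)*log2(1-q). -0.212*log2(0.731) = 0.095836; -0.788*log2(0.269) = 1.492726. H(P,Q) = 0.095836 + 1.492726 = 1.5886

1.5886 bits


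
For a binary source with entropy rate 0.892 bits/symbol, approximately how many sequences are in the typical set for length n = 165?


log2|A_typical| = nH = 165 * 0.892 = 147.18, so |A_typical| ~ 2^147.18 = 2.021e+44

2.021e+44


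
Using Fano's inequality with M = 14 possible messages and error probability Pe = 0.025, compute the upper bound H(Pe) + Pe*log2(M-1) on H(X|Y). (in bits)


H(Pe) = -Pe*log2(Pe) - (1-Pe)*log2(1-Pe) = -0.025*log2(0.025) - 0.975*log2(0.975) = 0.133048 + 0.035613 = 0.1687. Pe*log2(M-1) = 0.025*log2(13) = 0.092511. Bound = H(Pe) + Pe*log2(M-1) = 0.133048 + 0.035613 + 0.092511 = 0.2612

0.2612 bits


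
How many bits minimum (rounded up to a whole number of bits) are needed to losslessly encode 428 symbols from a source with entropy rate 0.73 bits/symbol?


Minimum bits >= n * H = 428 * 0.73 = 312.44, rounded up to a whole number of bits = 313

313 bits


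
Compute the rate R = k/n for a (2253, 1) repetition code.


Rate = k/n = 1/2253

1/2253


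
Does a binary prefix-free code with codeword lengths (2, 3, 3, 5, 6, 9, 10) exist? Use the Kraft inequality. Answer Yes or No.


Kraft sum = sum(2^(-l_i)) = 0.5498, need <= 1. Result: satisfied (a binary prefix-free code with these lengths exists)

Yes


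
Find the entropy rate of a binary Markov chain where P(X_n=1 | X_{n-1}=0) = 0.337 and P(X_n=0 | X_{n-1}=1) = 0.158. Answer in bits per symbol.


Stationary distribution: pi_0 = p10/(p01+p10) = 0.3192, pi_1 = 0.6808. Entropy rate H' = pi_0*H(p01) + pi_1*H(p10) = 0.3192*0.9219 + 0.6808*0.6295 = 0.7228

0.7228 bits/symbol


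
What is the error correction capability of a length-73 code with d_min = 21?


Correction capability = floor((d-1)/2) = floor((21-1)/2) = 10

10 errors


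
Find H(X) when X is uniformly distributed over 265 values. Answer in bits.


H = log2(n) = log2(265) = 8.0498

8.0498 bits


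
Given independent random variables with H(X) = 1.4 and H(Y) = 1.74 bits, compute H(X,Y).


For independent variables, H(X,Y) = H(X) + H(Y) = 1.4 + 1.74 = 3.14

3.14 bits


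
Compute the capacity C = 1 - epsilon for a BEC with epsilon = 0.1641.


C = 1 - epsilon = 1 - 0.1641 = 0.8359

0.8359 bits


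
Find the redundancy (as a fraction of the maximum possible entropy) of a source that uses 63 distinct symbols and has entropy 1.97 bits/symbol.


H_max = log2(K) = log2(63) = 5.9773 bits/symbol. Redundancy = 1 - H/H_max = 1 - 1.97/5.9773 = 1 - 0.3296 = 0.6704

0.6704


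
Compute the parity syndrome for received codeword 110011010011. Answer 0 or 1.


Syndrome = XOR of all bits = 1 XOR 1 XOR 0 XOR 0 XOR 1 XOR 1 XOR 0 XOR 1 XOR 0 XOR 0 XOR 1 XOR 1 = 1

1


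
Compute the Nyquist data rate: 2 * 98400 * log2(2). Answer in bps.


Rate = 2 * B * log2(M) = 2 * 98400 * 1.0 = 196800.0

196800.0 bps


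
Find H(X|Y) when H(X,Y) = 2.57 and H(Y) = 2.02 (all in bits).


H(X|Y) = H(X,Y) - H(Y) = 2.57 - 2.02 = 0.55

0.55 bits


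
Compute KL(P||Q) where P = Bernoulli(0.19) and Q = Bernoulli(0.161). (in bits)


KL = p*log2(p/q) + (1-p)*log2((1-p)/(1-q)) = 0.19*log2(0.19/0.161) + 0.81*log2(0.81/0.839) = 0.0043

0.0043 bits


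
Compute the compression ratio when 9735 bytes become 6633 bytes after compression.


Ratio = original / compressed = 9735 / 6633 = 1.4677

1.4677


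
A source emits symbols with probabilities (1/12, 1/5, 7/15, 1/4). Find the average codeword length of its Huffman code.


Huffman construction (repeatedly merge the two least-probable nodes; each merge adds 1 bit to every symbol beneath it): 1/12 + 1/5 = 17/60; 1/4 + 17/60 = 8/15; 7/15 + 8/15 = 1. Resulting codeword lengths (in the order the probabilities were given): (3, 3, 1, 2). L_avg = sum(p_i * l_i) = 1/12*3 + 1/5*3 + 7/15*1 + 1/4*2 = 109/60 = 1.8167

1.8167 bits


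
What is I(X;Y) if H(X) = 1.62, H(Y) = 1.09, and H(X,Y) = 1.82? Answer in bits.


I(X;Y) = H(X) + H(Y) - H(X,Y) = 1.62 + 1.09 - 1.82 = 0.89

0.89 bits


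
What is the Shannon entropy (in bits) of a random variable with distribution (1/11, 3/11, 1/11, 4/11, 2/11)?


H = -sum(p_i * log2(p_i)). Terms: -(1/11)*log2(1/11) = 0.314494; -(3/11)*log2(3/11) = 0.511219; -(1/11)*log2(1/11) = 0.314494; -(4/11)*log2(4/11) = 0.530702; -(2/11)*log2(2/11) = 0.447169. H = 0.314494 + 0.511219 + 0.314494 + 0.530702 + 0.447169 = 2.1181

2.1181 bits


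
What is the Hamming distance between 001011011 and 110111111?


Count differing positions: ^ ^ ^ ^ . . ^ . . = 5 differences

5


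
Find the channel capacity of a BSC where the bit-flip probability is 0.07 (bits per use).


H(p) = -p*log2(p) - (1-p)*log2(1-p) = -0.07*log2(0.07) - 0.93*log2(0.93) = 0.268555 + 0.097369 = 0.3659. C = 1 - H(p) = 1 - 0.3659 = 0.6341

0.6341 bits


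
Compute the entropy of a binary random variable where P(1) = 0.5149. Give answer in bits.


H = -p*log2(p) - (1-p)*log2(1-p). -0.5149*log2(0.5149) = 0.493087; -0.4851*log2(0.4851) = 0.506273. H = 0.493087 + 0.506273 = 0.9994

0.9994 bits


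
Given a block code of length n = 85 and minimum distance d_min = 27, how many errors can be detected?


Detection capability = d_min - 1 = 27 - 1 = 26

26 errors


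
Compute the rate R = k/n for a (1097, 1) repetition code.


Rate = k/n = 1/1097

1/1097


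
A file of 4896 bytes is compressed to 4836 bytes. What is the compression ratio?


Ratio = original / compressed = 4896 / 4836 = 1.0124

1.0124


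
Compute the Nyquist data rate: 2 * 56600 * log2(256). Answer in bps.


Rate = 2 * B * log2(M) = 2 * 56600 * 8.0 = 905600.0

905600.0 bps


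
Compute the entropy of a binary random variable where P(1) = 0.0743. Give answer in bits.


H = -p*log2(p) - (1-p)*log2(1-p). -0.0743*log2(0.0743) = 0.278662; -0.9257*log2(0.9257) = 0.103108. H = 0.278662 + 0.103108 = 0.3818

0.3818 bits


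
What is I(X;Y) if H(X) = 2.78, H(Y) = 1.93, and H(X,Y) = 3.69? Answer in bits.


I(X;Y) = H(X) + H(Y) - H(X,Y) = 2.78 + 1.93 - 3.69 = 1.02

1.02 bits


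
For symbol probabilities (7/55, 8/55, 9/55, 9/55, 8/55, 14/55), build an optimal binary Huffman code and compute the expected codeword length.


Huffman construction (repeatedly merge the two least-probable nodes; each merge adds 1 bit to every symbol beneath it): 7/55 + 8/55 = 3/11; 8/55 + 9/55 = 17/55; 9/55 + 14/55 = 23/55; 3/11 + 17/55 = 32/55; 23/55 + 32/55 = 1. Resulting codeword lengths (in the order the probabilities were given): (3, 3, 3, 2, 3, 2). L_avg = sum(p_i * l_i) = 7/55*3 + 8/55*3 + 9/55*3 + 9/55*2 + 8/55*3 + 14/55*2 = 142/55 = 2.5818

2.5818 bits


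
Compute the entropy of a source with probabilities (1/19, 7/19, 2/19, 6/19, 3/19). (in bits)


H = -sum(p_i * log2(p_i)). Terms: -(1/19)*log2(1/19) = 0.223575; -(7/19)*log2(7/19) = 0.530737; -(2/19)*log2(2/19) = 0.341887; -(6/19)*log2(6/19) = 0.525147; -(3/19)*log2(3/19) = 0.420468. H = 0.223575 + 0.530737 + 0.341887 + 0.525147 + 0.420468 = 2.0418

2.0418 bits


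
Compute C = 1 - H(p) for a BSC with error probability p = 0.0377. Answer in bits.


H(p) = -p*log2(p) - (1-p)*log2(1-p) = -0.0377*log2(0.0377) - 0.9623*log2(0.9623) = 0.178294 + 0.053351 = 0.2316. C = 1 - H(p) = 1 - 0.2316 = 0.7684

0.7684 bits


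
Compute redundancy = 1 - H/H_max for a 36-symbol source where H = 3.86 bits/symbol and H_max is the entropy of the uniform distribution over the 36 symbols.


H_max = log2(K) = log2(36) = 5.1699 bits/symbol. Redundancy = 1 - H/H_max = 1 - 3.86/5.1699 = 1 - 0.7466 = 0.2534

0.2534


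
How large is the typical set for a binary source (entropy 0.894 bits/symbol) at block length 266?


log2|A_typical| = nH = 266 * 0.894 = 237.804, so |A_typical| ~ 2^237.804 = 3.856e+71

3.856e+71


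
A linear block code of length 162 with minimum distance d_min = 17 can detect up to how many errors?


Detection capability = d_min - 1 = 17 - 1 = 16

16 errors


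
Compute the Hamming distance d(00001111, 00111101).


Count differing positions: . . ^ ^ . . ^ . = 3 differences

3


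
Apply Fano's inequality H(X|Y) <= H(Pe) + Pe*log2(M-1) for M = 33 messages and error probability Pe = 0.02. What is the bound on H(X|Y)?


H(Pe) = -Pe*log2(Pe) - (1-Pe)*log2(1-Pe) = -0.02*log2(0.02) - 0.98*log2(0.98) = 0.112877 + 0.028563 = 0.1414. Pe*log2(M-1) = 0.02*log2(32) = 0.100000. Bound = H(Pe) + Pe*log2(M-1) = 0.112877 + 0.028563 + 0.100000 = 0.2414

0.2414 bits


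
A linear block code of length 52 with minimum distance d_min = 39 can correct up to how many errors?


Correction capability = floor((d-1)/2) = floor((39-1)/2) = 19

19 errors


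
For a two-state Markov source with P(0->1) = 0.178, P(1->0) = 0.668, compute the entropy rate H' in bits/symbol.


Stationary distribution: pi_0 = p10/(p01+p10) = 0.7896, pi_1 = 0.2104. Entropy rate H' = pi_0*H(p01) + pi_1*H(p10) = 0.7896*0.6757 + 0.2104*0.917 = 0.7264

0.7264 bits/symbol


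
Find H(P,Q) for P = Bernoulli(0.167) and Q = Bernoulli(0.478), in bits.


H(P,Q) = -p*log2(q) - (1-p)*log2(1-q). -0.167*log2(0.478) = 0.177841; -0.833*log2(0.522) = 0.781253. H(P,Q) = 0.177841 + 0.781253 = 0.9591

0.9591 bits


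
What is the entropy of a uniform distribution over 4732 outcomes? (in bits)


H = log2(n) = log2(4732) = 12.2082

12.2082 bits


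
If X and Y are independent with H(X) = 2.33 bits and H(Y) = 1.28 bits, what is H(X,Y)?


For independent variables, H(X,Y) = H(X) + H(Y) = 2.33 + 1.28 = 3.61

3.61 bits


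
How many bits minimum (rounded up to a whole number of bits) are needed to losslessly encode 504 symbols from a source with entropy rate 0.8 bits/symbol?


Minimum bits >= n * H = 504 * 0.8 = 403.2, rounded up to a whole number of bits = 404

404 bits


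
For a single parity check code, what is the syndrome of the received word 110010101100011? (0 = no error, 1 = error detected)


Syndrome = XOR of all bits = 1 XOR 1 XOR 0 XOR 0 XOR 1 XOR 0 XOR 1 XOR 0 XOR 1 XOR 1 XOR 0 XOR 0 XOR 0 XOR 1 XOR 1 = 0

0


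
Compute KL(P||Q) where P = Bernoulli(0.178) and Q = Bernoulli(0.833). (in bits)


KL = p*log2(p/q) + (1-p)*log2((1-p)/(1-q)) = 0.178*log2(0.178/0.833) + 0.822*log2(0.822/0.167) = 1.4937

1.4937 bits


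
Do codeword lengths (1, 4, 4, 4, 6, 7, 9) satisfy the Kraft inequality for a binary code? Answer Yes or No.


Kraft sum = sum(2^(-l_i)) = 0.7129, need <= 1. Result: satisfied (a binary prefix-free code with these lengths exists)

Yes


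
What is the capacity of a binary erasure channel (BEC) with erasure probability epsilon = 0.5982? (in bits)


C = 1 - epsilon = 1 - 0.5982 = 0.4018

0.4018 bits


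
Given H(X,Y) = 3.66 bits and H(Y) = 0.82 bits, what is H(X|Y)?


H(X|Y) = H(X,Y) - H(Y) = 3.66 - 0.82 = 2.84

2.84 bits


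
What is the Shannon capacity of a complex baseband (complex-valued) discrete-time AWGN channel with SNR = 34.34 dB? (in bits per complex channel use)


SNR_linear = 10^(34.34/10) = 2716.4393; C = log2(1 + SNR_linear) = log2(1 + 2716.4393) = 11.408

11.408 bits/channel use


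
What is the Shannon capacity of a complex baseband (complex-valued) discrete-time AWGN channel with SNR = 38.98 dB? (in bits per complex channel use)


SNR_linear = 10^(38.98/10) = 7906.7863; C = log2(1 + SNR_linear) = log2(1 + 7906.7863) = 12.9491

12.9491 bits/channel use


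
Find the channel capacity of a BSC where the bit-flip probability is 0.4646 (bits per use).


H(p) = -p*log2(p) - (1-p)*log2(1-p) = -0.4646*log2(0.4646) - 0.5354*log2(0.5354) = 0.513819 + 0.482562 = 0.9964. C = 1 - H(p) = 1 - 0.9964 = 0.0036

0.0036 bits


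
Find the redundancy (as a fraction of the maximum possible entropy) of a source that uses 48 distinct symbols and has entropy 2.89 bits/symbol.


H_max = log2(K) = log2(48) = 5.585 bits/symbol. Redundancy = 1 - H/H_max = 1 - 2.89/5.585 = 1 - 0.5175 = 0.4825

0.4825


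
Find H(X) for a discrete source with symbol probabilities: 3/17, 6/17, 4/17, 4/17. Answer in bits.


H = -sum(p_i * log2(p_i)). Terms: -(3/17)*log2(3/17) = 0.441618; -(6/17)*log2(6/17) = 0.530294; -(4/17)*log2(4/17) = 0.491168; -(4/17)*log2(4/17) = 0.491168. H = 0.441618 + 0.530294 + 0.491168 + 0.491168 = 1.9542

1.9542 bits


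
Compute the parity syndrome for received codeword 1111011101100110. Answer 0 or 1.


Syndrome = XOR of all bits = 1 XOR 1 XOR 1 XOR 1 XOR 0 XOR 1 XOR 1 XOR 1 XOR 0 XOR 1 XOR 1 XOR 0 XOR 0 XOR 1 XOR 1 XOR 0 = 1

1


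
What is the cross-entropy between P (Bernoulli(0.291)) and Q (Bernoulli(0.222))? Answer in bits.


H(P,Q) = -p*log2(q) - (1-p)*log2(1-q). -0.291*log2(0.222) = 0.631868; -0.709*log2(0.778) = 0.256770. H(P,Q) = 0.631868 + 0.256770 = 0.8886

0.8886 bits


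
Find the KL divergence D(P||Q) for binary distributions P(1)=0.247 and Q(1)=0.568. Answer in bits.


KL = p*log2(p/q) + (1-p)*log2((1-p)/(1-q)) = 0.247*log2(0.247/0.568) + 0.753*log2(0.753/0.432) = 0.3069

0.3069 bits


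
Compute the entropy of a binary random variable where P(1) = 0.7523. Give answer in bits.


H = -p*log2(p) - (1-p)*log2(1-p). -0.7523*log2(0.7523) = 0.308909; -0.2477*log2(0.2477) = 0.498703. H = 0.308909 + 0.498703 = 0.8076

0.8076 bits


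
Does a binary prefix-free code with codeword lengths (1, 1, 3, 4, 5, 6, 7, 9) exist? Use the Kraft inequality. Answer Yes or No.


Kraft sum = sum(2^(-l_i)) = 1.2441, need <= 1. Result: violated (a binary prefix-free code with these lengths cannot exist)

No


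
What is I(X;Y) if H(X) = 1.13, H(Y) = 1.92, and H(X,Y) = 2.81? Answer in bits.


I(X;Y) = H(X) + H(Y) - H(X,Y) = 1.13 + 1.92 - 2.81 = 0.24

0.24 bits


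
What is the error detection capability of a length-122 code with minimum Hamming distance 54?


Detection capability = d_min - 1 = 54 - 1 = 53

53 errors


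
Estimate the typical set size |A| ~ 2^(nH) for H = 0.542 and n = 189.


log2|A_typical| = nH = 189 * 0.542 = 102.438, so |A_typical| ~ 2^102.438 = 6.869e+30

6.869e+30


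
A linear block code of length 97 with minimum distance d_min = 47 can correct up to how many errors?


Correction capability = floor((d-1)/2) = floor((47-1)/2) = 23

23 errors


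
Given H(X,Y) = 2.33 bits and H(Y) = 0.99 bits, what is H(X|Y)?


H(X|Y) = H(X,Y) - H(Y) = 2.33 - 0.99 = 1.34

1.34 bits


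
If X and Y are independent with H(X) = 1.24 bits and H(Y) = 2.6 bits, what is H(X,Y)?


For independent variables, H(X,Y) = H(X) + H(Y) = 1.24 + 2.6 = 3.84

3.84 bits


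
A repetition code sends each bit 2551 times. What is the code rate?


Rate = k/n = 1/2551

1/2551


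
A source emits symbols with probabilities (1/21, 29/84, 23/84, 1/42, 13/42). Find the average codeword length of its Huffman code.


Huffman construction (repeatedly merge the two least-probable nodes; each merge adds 1 bit to every symbol beneath it): 1/42 + 1/21 = 1/14; 1/14 + 23/84 = 29/84; 13/42 + 29/84 = 55/84; 29/84 + 55/84 = 1. Resulting codeword lengths (in the order the probabilities were given): (3, 2, 2, 3, 2). L_avg = sum(p_i * l_i) = 1/21*3 + 29/84*2 + 23/84*2 + 1/42*3 + 13/42*2 = 29/14 = 2.0714

2.0714 bits


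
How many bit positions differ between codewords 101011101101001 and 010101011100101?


Count differing positions: ^ ^ ^ ^ ^ . ^ ^ . . . ^ ^ . . = 9 differences

9


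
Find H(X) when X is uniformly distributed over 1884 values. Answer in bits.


H = log2(n) = log2(1884) = 10.8796

10.8796 bits


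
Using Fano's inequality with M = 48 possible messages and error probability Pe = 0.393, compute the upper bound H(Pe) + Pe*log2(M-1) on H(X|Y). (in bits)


H(Pe) = -Pe*log2(Pe) - (1-Pe)*log2(1-Pe) = -0.393*log2(0.393) - 0.607*log2(0.607) = 0.529528 + 0.437181 = 0.9667. Pe*log2(M-1) = 0.393*log2(47) = 2.182953. Bound = H(Pe) + Pe*log2(M-1) = 0.529528 + 0.437181 + 2.182953 = 3.1497

3.1497 bits


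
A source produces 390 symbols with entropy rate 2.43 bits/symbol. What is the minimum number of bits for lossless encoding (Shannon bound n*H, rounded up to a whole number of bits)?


Minimum bits >= n * H = 390 * 2.43 = 947.7, rounded up to a whole number of bits = 948

948 bits


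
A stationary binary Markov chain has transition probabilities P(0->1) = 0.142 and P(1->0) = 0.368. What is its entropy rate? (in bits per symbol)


Stationary distribution: pi_0 = p10/(p01+p10) = 0.7216, pi_1 = 0.2784. Entropy rate H' = pi_0*H(p01) + pi_1*H(p10) = 0.7216*0.5895 + 0.2784*0.9491 = 0.6896

0.6896 bits/symbol


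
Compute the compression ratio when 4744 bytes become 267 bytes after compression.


Ratio = original / compressed = 4744 / 267 = 17.7678

17.7678


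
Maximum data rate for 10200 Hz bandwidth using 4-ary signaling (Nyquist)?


Rate = 2 * B * log2(M) = 2 * 10200 * 2.0 = 40800.0

40800.0 bps


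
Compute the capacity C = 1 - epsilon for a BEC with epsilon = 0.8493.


C = 1 - epsilon = 1 - 0.8493 = 0.1507

0.1507 bits


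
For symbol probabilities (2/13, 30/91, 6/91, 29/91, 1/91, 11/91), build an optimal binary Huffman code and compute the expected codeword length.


Huffman construction (repeatedly merge the two least-probable nodes; each merge adds 1 bit to every symbol beneath it): 1/91 + 6/91 = 1/13; 1/13 + 11/91 = 18/91; 2/13 + 18/91 = 32/91; 29/91 + 30/91 = 59/91; 32/91 + 59/91 = 1. Resulting codeword lengths (in the order the probabilities were given): (2, 2, 4, 2, 4, 3). L_avg = sum(p_i * l_i) = 2/13*2 + 30/91*2 + 6/91*4 + 29/91*2 + 1/91*4 + 11/91*3 = 207/91 = 2.2747

2.2747 bits


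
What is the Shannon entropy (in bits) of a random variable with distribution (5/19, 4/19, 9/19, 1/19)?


H = -sum(p_i * log2(p_i)). Terms: -(5/19)*log2(5/19) = 0.506842; -(4/19)*log2(4/19) = 0.473248; -(9/19)*log2(9/19) = 0.510633; -(1/19)*log2(1/19) = 0.223575. H = 0.506842 + 0.473248 + 0.510633 + 0.223575 = 1.7143

1.7143 bits


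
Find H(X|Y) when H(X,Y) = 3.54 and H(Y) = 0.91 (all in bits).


H(X|Y) = H(X,Y) - H(Y) = 3.54 - 0.91 = 2.63

2.63 bits


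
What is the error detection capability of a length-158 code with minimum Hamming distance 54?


Detection capability = d_min - 1 = 54 - 1 = 53

53 errors


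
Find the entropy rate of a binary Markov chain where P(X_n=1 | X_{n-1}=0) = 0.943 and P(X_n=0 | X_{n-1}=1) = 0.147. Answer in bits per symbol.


Stationary distribution: pi_0 = p10/(p01+p10) = 0.1349, pi_1 = 0.8651. Entropy rate H' = pi_0*H(p01) + pi_1*H(p10) = 0.1349*0.3154 + 0.8651*0.6023 = 0.5636

0.5636 bits/symbol


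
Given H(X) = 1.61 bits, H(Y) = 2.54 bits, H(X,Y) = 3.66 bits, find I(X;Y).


I(X;Y) = H(X) + H(Y) - H(X,Y) = 1.61 + 2.54 - 3.66 = 0.49

0.49 bits


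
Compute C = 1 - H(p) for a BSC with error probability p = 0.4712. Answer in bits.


H(p) = -p*log2(p) - (1-p)*log2(1-p) = -0.4712*log2(0.4712) - 0.5288*log2(0.5288) = 0.511529 + 0.486076 = 0.9976. C = 1 - H(p) = 1 - 0.9976 = 0.0024

0.0024 bits


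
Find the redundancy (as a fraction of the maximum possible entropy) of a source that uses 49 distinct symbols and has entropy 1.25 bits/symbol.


H_max = log2(K) = log2(49) = 5.6147 bits/symbol. Redundancy = 1 - H/H_max = 1 - 1.25/5.6147 = 1 - 0.2226 = 0.7774

0.7774


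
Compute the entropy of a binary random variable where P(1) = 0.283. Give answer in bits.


H = -p*log2(p) - (1-p)*log2(1-p). -0.283*log2(0.283) = 0.515379; -0.717*log2(0.717) = 0.344128. H = 0.515379 + 0.344128 = 0.8595

0.8595 bits


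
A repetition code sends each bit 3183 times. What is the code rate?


Rate = k/n = 1/3183

1/3183


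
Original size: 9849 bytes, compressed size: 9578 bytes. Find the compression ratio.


Ratio = original / compressed = 9849 / 9578 = 1.0283

1.0283


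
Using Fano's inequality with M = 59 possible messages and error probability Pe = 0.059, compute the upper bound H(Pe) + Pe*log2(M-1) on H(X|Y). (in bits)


H(Pe) = -Pe*log2(Pe) - (1-Pe)*log2(1-Pe) = -0.059*log2(0.059) - 0.941*log2(0.941) = 0.240905 + 0.082557 = 0.3235. Pe*log2(M-1) = 0.059*log2(58) = 0.345621. Bound = H(Pe) + Pe*log2(M-1) = 0.240905 + 0.082557 + 0.345621 = 0.6691

0.6691 bits


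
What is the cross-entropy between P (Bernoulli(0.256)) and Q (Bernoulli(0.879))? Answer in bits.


H(P,Q) = -p*log2(q) - (1-p)*log2(1-q). -0.256*log2(0.879) = 0.047633; -0.744*log2(0.121) = 2.266909. H(P,Q) = 0.047633 + 2.266909 = 2.3145

2.3145 bits


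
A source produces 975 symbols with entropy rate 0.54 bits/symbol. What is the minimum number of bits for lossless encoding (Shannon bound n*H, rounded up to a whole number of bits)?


Minimum bits >= n * H = 975 * 0.54 = 526.5, rounded up to a whole number of bits = 527

527 bits


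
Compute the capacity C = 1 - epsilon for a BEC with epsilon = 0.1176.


C = 1 - epsilon = 1 - 0.1176 = 0.8824

0.8824 bits


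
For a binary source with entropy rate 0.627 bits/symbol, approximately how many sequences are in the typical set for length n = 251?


log2|A_typical| = nH = 251 * 0.627 = 157.377, so |A_typical| ~ 2^157.377 = 2.372e+47

2.372e+47


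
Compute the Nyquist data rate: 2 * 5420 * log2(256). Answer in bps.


Rate = 2 * B * log2(M) = 2 * 5420 * 8.0 = 86720.0

86720.0 bps


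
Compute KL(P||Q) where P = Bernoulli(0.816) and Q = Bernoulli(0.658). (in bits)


KL = p*log2(p/q) + (1-p)*log2((1-p)/(1-q)) = 0.816*log2(0.816/0.658) + 0.184*log2(0.184/0.342) = 0.0888

0.0888 bits


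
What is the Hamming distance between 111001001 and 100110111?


Count differing positions: . ^ ^ ^ ^ ^ ^ ^ . = 7 differences

7


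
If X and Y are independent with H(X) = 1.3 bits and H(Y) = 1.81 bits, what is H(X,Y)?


For independent variables, H(X,Y) = H(X) + H(Y) = 1.3 + 1.81 = 3.11

3.11 bits


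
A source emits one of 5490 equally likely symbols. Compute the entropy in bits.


H = log2(n) = log2(5490) = 12.4226

12.4226 bits


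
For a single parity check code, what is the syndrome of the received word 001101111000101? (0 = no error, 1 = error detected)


Syndrome = XOR of all bits = 0 XOR 0 XOR 1 XOR 1 XOR 0 XOR 1 XOR 1 XOR 1 XOR 1 XOR 0 XOR 0 XOR 0 XOR 1 XOR 0 XOR 1 = 0

0


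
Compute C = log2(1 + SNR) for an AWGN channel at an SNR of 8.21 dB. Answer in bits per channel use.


SNR_linear = 10^(8.21/10) = 6.6222; C = log2(1 + SNR_linear) = log2(1 + 6.6222) = 2.9302

2.9302 bits/channel use


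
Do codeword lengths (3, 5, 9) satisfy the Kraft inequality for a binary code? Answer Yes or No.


Kraft sum = sum(2^(-l_i)) = 0.1582, need <= 1. Result: satisfied (a binary prefix-free code with these lengths exists)

Yes


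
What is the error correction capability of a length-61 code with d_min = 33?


Correction capability = floor((d-1)/2) = floor((33-1)/2) = 16

16 errors


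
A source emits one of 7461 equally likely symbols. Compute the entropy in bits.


H = log2(n) = log2(7461) = 12.8652

12.8652 bits


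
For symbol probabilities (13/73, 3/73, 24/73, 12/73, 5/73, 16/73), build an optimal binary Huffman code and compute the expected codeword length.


Huffman construction (repeatedly merge the two least-probable nodes; each merge adds 1 bit to every symbol beneath it): 3/73 + 5/73 = 8/73; 8/73 + 12/73 = 20/73; 13/73 + 16/73 = 29/73; 20/73 + 24/73 = 44/73; 29/73 + 44/73 = 1. Resulting codeword lengths (in the order the probabilities were given): (2, 4, 2, 3, 4, 2). L_avg = sum(p_i * l_i) = 13/73*2 + 3/73*4 + 24/73*2 + 12/73*3 + 5/73*4 + 16/73*2 = 174/73 = 2.3836

2.3836 bits


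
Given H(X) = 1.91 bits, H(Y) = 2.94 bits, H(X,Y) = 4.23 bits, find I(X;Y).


I(X;Y) = H(X) + H(Y) - H(X,Y) = 1.91 + 2.94 - 4.23 = 0.62

0.62 bits


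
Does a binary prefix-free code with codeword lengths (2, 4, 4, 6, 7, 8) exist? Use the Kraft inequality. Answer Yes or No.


Kraft sum = sum(2^(-l_i)) = 0.4023, need <= 1. Result: satisfied (a binary prefix-free code with these lengths exists)

Yes


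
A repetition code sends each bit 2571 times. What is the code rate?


Rate = k/n = 1/2571

1/2571


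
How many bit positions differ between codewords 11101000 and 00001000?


Count differing positions: ^ ^ ^ . . . . . = 3 differences

3


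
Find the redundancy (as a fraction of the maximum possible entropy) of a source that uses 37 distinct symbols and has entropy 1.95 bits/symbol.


H_max = log2(K) = log2(37) = 5.2095 bits/symbol. Redundancy = 1 - H/H_max = 1 - 1.95/5.2095 = 1 - 0.3743 = 0.6257

0.6257


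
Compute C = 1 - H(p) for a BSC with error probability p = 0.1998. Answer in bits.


H(p) = -p*log2(p) - (1-p)*log2(1-p) = -0.1998*log2(0.1998) - 0.8002*log2(0.8002) = 0.464210 + 0.257318 = 0.7215. C = 1 - H(p) = 1 - 0.7215 = 0.2785

0.2785 bits


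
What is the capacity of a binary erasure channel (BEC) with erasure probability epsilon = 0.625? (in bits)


C = 1 - epsilon = 1 - 0.625 = 0.375

0.375 bits


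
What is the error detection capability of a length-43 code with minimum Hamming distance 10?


Detection capability = d_min - 1 = 10 - 1 = 9

9 errors


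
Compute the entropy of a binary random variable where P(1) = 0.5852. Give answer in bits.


H = -p*log2(p) - (1-p)*log2(1-p). -0.5852*log2(0.5852) = 0.452359; -0.4148*log2(0.4148) = 0.526594. H = 0.452359 + 0.526594 = 0.979

0.979 bits


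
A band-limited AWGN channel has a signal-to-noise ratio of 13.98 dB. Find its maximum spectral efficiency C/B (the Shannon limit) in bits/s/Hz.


SNR_linear = 10^(13.98/10) = 25.0035; C/B = log2(1 + SNR_linear) = log2(1 + 25.0035) = 4.7006

4.7006 bits/s/Hz


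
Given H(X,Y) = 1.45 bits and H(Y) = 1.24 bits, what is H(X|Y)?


H(X|Y) = H(X,Y) - H(Y) = 1.45 - 1.24 = 0.21

0.21 bits


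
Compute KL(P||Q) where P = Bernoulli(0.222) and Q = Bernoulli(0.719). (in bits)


KL = p*log2(p/q) + (1-p)*log2((1-p)/(1-q)) = 0.222*log2(0.222/0.719) + 0.778*log2(0.778/0.281) = 0.7667

0.7667 bits


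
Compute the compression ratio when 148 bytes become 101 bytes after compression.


Ratio = original / compressed = 148 / 101 = 1.4653

1.4653


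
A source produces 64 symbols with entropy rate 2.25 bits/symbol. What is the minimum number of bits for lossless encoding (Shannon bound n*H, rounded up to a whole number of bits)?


Minimum bits >= n * H = 64 * 2.25 = 144.0, rounded up to a whole number of bits = 144

144 bits


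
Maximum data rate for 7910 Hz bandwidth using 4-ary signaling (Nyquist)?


Rate = 2 * B * log2(M) = 2 * 7910 * 2.0 = 31640.0

31640.0 bps


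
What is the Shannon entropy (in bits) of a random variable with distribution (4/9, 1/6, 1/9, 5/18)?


H = -sum(p_i * log2(p_i)). Terms: -(4/9)*log2(4/9) = 0.519967; -(1/6)*log2(1/6) = 0.430827; -(1/9)*log2(1/9) = 0.352214; -(5/18)*log2(5/18) = 0.513332. H = 0.519967 + 0.430827 + 0.352214 + 0.513332 = 1.8163

1.8163 bits


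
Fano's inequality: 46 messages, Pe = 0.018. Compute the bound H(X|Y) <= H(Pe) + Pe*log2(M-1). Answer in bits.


H(Pe) = -Pe*log2(Pe) - (1-Pe)*log2(1-Pe) = -0.018*log2(0.018) - 0.982*log2(0.982) = 0.104325 + 0.025733 = 0.1301. Pe*log2(M-1) = 0.018*log2(45) = 0.098853. Bound = H(Pe) + Pe*log2(M-1) = 0.104325 + 0.025733 + 0.098853 = 0.2289

0.2289 bits


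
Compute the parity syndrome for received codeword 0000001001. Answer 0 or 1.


Syndrome = XOR of all bits = 0 XOR 0 XOR 0 XOR 0 XOR 0 XOR 0 XOR 1 XOR 0 XOR 0 XOR 1 = 0

0


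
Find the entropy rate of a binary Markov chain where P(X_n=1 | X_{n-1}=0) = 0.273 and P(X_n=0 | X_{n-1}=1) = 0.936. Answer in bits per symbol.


Stationary distribution: pi_0 = p10/(p01+p10) = 0.7742, pi_1 = 0.2258. Entropy rate H' = pi_0*H(p01) + pi_1*H(p10) = 0.7742*0.8457 + 0.2258*0.3431 = 0.7322

0.7322 bits/symbol


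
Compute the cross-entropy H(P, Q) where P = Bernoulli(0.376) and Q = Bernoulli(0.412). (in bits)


H(P,Q) = -p*log2(q) - (1-p)*log2(1-q). -0.376*log2(0.412) = 0.481011; -0.624*log2(0.588) = 0.478054. H(P,Q) = 0.481011 + 0.478054 = 0.9591

0.9591 bits


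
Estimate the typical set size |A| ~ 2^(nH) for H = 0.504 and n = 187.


log2|A_typical| = nH = 187 * 0.504 = 94.248, so |A_typical| ~ 2^94.248 = 2.352e+28

2.352e+28


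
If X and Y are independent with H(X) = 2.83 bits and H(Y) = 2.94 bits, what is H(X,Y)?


For independent variables, H(X,Y) = H(X) + H(Y) = 2.83 + 2.94 = 5.77

5.77 bits


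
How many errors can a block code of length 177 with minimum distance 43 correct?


Correction capability = floor((d-1)/2) = floor((43-1)/2) = 21

21 errors


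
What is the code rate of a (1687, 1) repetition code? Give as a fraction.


Rate = k/n = 1/1687

1/1687


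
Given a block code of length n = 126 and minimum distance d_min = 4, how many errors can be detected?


Detection capability = d_min - 1 = 4 - 1 = 3

3 errors


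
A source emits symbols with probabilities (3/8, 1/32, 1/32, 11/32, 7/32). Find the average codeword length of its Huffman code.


Huffman construction (repeatedly merge the two least-probable nodes; each merge adds 1 bit to every symbol beneath it): 1/32 + 1/32 = 1/16; 1/16 + 7/32 = 9/32; 9/32 + 11/32 = 5/8; 3/8 + 5/8 = 1. Resulting codeword lengths (in the order the probabilities were given): (1, 4, 4, 2, 3). L_avg = sum(p_i * l_i) = 3/8*1 + 1/32*4 + 1/32*4 + 11/32*2 + 7/32*3 = 63/32 = 1.9688

1.9688 bits


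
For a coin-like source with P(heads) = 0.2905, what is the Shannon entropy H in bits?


H = -p*log2(p) - (1-p)*log2(1-p). -0.2905*log2(0.2905) = 0.518075; -0.7095*log2(0.7095) = 0.351291. H = 0.518075 + 0.351291 = 0.8694

0.8694 bits


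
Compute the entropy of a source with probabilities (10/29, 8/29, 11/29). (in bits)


H = -sum(p_i * log2(p_i)). Terms: -(10/29)*log2(10/29) = 0.529673; -(8/29)*log2(8/29) = 0.512546; -(11/29)*log2(11/29) = 0.530484. H = 0.529673 + 0.512546 + 0.530484 = 1.5727

1.5727 bits


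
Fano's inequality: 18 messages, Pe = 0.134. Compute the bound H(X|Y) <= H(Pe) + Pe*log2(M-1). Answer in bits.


H(Pe) = -Pe*log2(Pe) - (1-Pe)*log2(1-Pe) = -0.134*log2(0.134) - 0.866*log2(0.866) = 0.388559 + 0.179748 = 0.5683. Pe*log2(M-1) = 0.134*log2(17) = 0.547720. Bound = H(Pe) + Pe*log2(M-1) = 0.388559 + 0.179748 + 0.547720 = 1.116

1.116 bits


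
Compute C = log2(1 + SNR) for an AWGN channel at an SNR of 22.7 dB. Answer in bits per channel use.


SNR_linear = 10^(22.7/10) = 186.2087; C = log2(1 + SNR_linear) = log2(1 + 186.2087) = 7.5485

7.5485 bits/channel use


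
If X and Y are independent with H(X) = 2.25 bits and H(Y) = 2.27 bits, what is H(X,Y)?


For independent variables, H(X,Y) = H(X) + H(Y) = 2.25 + 2.27 = 4.52

4.52 bits


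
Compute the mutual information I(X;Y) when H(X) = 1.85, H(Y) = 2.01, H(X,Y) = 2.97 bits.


I(X;Y) = H(X) + H(Y) - H(X,Y) = 1.85 + 2.01 - 2.97 = 0.89

0.89 bits


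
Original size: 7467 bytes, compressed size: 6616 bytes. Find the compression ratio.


Ratio = original / compressed = 7467 / 6616 = 1.1286

1.1286


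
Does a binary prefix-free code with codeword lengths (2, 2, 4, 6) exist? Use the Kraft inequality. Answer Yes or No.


Kraft sum = sum(2^(-l_i)) = 0.5781, need <= 1. Result: satisfied (a binary prefix-free code with these lengths exists)

Yes


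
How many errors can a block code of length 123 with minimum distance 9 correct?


Correction capability = floor((d-1)/2) = floor((9-1)/2) = 4

4 errors


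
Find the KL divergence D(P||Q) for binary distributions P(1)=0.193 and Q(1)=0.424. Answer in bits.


KL = p*log2(p/q) + (1-p)*log2((1-p)/(1-q)) = 0.193*log2(0.193/0.424) + 0.807*log2(0.807/0.576) = 0.1735

0.1735 bits


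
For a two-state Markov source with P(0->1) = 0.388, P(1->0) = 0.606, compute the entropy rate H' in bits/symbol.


Stationary distribution: pi_0 = p10/(p01+p10) = 0.6097, pi_1 = 0.3903. Entropy rate H' = pi_0*H(p01) + pi_1*H(p10) = 0.6097*0.9635 + 0.3903*0.9673 = 0.965

0.965 bits/symbol


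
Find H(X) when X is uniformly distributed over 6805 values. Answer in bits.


H = log2(n) = log2(6805) = 12.7324

12.7324 bits


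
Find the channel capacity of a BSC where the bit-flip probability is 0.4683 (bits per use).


H(p) = -p*log2(p) - (1-p)*log2(1-p) = -0.4683*log2(0.4683) - 0.5317*log2(0.5317) = 0.512552 + 0.484547 = 0.9971. C = 1 - H(p) = 1 - 0.9971 = 0.0029

0.0029 bits


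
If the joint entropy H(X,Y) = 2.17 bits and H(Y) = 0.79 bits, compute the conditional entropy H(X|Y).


H(X|Y) = H(X,Y) - H(Y) = 2.17 - 0.79 = 1.38

1.38 bits


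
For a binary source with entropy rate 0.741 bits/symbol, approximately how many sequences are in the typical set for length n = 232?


log2|A_typical| = nH = 232 * 0.741 = 171.912, so |A_typical| ~ 2^171.912 = 5.632e+51

5.632e+51


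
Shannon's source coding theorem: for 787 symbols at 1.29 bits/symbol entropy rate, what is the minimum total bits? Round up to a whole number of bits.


Minimum bits >= n * H = 787 * 1.29 = 1015.23, rounded up to a whole number of bits = 1016

1016 bits


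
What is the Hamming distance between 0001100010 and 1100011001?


Count differing positions: ^ ^ . ^ ^ ^ ^ . ^ ^ = 8 differences

8


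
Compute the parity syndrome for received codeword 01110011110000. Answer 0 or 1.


Syndrome = XOR of all bits = 0 XOR 1 XOR 1 XOR 1 XOR 0 XOR 0 XOR 1 XOR 1 XOR 1 XOR 1 XOR 0 XOR 0 XOR 0 XOR 0 = 1

1


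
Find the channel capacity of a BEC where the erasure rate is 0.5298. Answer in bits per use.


C = 1 - epsilon = 1 - 0.5298 = 0.4702

0.4702 bits


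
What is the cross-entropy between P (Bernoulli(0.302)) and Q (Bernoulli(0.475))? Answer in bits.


H(P,Q) = -p*log2(q) - (1-p)*log2(1-q). -0.302*log2(0.475) = 0.324348; -0.698*log2(0.525) = 0.648868. H(P,Q) = 0.324348 + 0.648868 = 0.9732

0.9732 bits


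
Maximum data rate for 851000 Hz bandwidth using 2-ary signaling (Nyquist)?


Rate = 2 * B * log2(M) = 2 * 851000 * 1.0 = 1702000.0

1702000.0 bps


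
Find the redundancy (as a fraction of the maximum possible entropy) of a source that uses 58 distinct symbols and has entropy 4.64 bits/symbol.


H_max = log2(K) = log2(58) = 5.858 bits/symbol. Redundancy = 1 - H/H_max = 1 - 4.64/5.858 = 1 - 0.7921 = 0.2079

0.2079


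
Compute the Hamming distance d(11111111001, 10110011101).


Count differing positions: . ^ . . ^ ^ . . ^ . . = 4 differences

4


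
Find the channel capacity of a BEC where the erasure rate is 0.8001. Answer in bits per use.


C = 1 - epsilon = 1 - 0.8001 = 0.1999

0.1999 bits


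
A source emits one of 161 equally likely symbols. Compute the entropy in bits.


H = log2(n) = log2(161) = 7.3309

7.3309 bits


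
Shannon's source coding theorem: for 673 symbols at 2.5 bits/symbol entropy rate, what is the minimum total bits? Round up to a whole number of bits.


Minimum bits >= n * H = 673 * 2.5 = 1682.5, rounded up to a whole number of bits = 1683

1683 bits


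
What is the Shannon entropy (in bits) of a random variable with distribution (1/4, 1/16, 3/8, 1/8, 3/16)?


H = -sum(p_i * log2(p_i)). Terms: -(1/4)*log2(1/4) = 0.500000; -(1/16)*log2(1/16) = 0.250000; -(3/8)*log2(3/8) = 0.530639; -(1/8)*log2(1/8) = 0.375000; -(3/16)*log2(3/16) = 0.452820. H = 0.500000 + 0.250000 + 0.530639 + 0.375000 + 0.452820 = 2.1085

2.1085 bits


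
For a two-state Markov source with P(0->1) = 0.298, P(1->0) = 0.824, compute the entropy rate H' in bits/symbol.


Stationary distribution: pi_0 = p10/(p01+p10) = 0.7344, pi_1 = 0.2656. Entropy rate H' = pi_0*H(p01) + pi_1*H(p10) = 0.7344*0.8788 + 0.2656*0.6712 = 0.8237

0.8237 bits/symbol


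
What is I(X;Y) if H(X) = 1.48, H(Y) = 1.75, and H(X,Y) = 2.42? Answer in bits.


I(X;Y) = H(X) + H(Y) - H(X,Y) = 1.48 + 1.75 - 2.42 = 0.81

0.81 bits


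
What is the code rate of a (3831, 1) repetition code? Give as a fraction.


Rate = k/n = 1/3831

1/3831


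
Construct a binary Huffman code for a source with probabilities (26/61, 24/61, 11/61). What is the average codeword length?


Huffman construction (repeatedly merge the two least-probable nodes; each merge adds 1 bit to every symbol beneath it): 11/61 + 24/61 = 35/61; 26/61 + 35/61 = 1. Resulting codeword lengths (in the order the probabilities were given): (1, 2, 2). L_avg = sum(p_i * l_i) = 26/61*1 + 24/61*2 + 11/61*2 = 96/61 = 1.5738

1.5738 bits


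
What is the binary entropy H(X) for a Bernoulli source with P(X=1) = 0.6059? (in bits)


H = -p*log2(p) - (1-p)*log2(1-p). -0.6059*log2(0.6059) = 0.437974; -0.3941*log2(0.3941) = 0.529421. H = 0.437974 + 0.529421 = 0.9674

0.9674 bits


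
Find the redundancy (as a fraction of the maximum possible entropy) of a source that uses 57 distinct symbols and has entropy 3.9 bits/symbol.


H_max = log2(K) = log2(57) = 5.8329 bits/symbol. Redundancy = 1 - H/H_max = 1 - 3.9/5.8329 = 1 - 0.6686 = 0.3314

0.3314


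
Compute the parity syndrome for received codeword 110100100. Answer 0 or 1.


Syndrome = XOR of all bits = 1 XOR 1 XOR 0 XOR 1 XOR 0 XOR 0 XOR 1 XOR 0 XOR 0 = 0

0


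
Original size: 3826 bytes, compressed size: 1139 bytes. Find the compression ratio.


Ratio = original / compressed = 3826 / 1139 = 3.3591

3.3591


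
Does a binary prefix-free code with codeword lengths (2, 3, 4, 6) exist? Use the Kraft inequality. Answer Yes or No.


Kraft sum = sum(2^(-l_i)) = 0.4531, need <= 1. Result: satisfied (a binary prefix-free code with these lengths exists)

Yes


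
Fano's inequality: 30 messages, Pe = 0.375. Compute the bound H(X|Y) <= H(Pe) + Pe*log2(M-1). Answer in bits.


H(Pe) = -Pe*log2(Pe) - (1-Pe)*log2(1-Pe) = -0.375*log2(0.375) - 0.625*log2(0.625) = 0.530639 + 0.423795 = 0.9544. Pe*log2(M-1) = 0.375*log2(29) = 1.821743. Bound = H(Pe) + Pe*log2(M-1) = 0.530639 + 0.423795 + 1.821743 = 2.7762

2.7762 bits


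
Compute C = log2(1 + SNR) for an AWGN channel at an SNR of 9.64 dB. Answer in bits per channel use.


SNR_linear = 10^(9.64/10) = 9.2045; C = log2(1 + SNR_linear) = log2(1 + 9.2045) = 3.3511

3.3511 bits/channel use


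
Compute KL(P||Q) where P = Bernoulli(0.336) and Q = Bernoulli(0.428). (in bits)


KL = p*log2(p/q) + (1-p)*log2((1-p)/(1-q)) = 0.336*log2(0.336/0.428) + 0.664*log2(0.664/0.572) = 0.0256

0.0256 bits


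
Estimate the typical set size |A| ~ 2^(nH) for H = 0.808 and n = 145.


log2|A_typical| = nH = 145 * 0.808 = 117.16, so |A_typical| ~ 2^117.16 = 1.856e+35

1.856e+35


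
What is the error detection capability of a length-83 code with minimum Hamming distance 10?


Detection capability = d_min - 1 = 10 - 1 = 9

9 errors


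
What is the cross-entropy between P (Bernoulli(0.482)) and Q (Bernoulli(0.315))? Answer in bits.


H(P,Q) = -p*log2(q) - (1-p)*log2(1-q). -0.482*log2(0.315) = 0.803290; -0.518*log2(0.685) = 0.282737. H(P,Q) = 0.803290 + 0.282737 = 1.086

1.086 bits


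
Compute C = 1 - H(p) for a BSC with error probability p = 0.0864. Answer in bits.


H(p) = -p*log2(p) - (1-p)*log2(1-p) = -0.0864*log2(0.0864) - 0.9136*log2(0.9136) = 0.305236 + 0.119102 = 0.4243. C = 1 - H(p) = 1 - 0.4243 = 0.5757

0.5757 bits


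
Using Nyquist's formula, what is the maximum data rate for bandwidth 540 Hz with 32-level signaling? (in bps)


Rate = 2 * B * log2(M) = 2 * 540 * 5.0 = 5400.0

5400.0 bps
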